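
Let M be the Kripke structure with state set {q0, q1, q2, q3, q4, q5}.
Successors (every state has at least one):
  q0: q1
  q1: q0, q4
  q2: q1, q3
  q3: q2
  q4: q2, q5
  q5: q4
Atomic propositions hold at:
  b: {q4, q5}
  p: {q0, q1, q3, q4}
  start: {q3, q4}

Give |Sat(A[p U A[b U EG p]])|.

2

EG p: greatest fixpoint, start Z0 = {q0, q1, q3, q4}, keep only states in Sat with some successor in Z. Z1 = {q0, q1}; fixed.
Sat(EG p) = {q0, q1}
A[b U EG p]: least fixpoint, start Z0 = Sat(EG p) = {q0, q1}, add states in Sat(b) with every successor in Z. Already a fixed point.
Sat(A[b U EG p]) = {q0, q1}
A[p U A[b U EG p]]: least fixpoint, start Z0 = Sat(A[b U EG p]) = {q0, q1}, add states in Sat(p) with every successor in Z. Already a fixed point.
Sat(A[p U A[b U EG p]]) = {q0, q1}
|Sat(A[p U A[b U EG p]])| = |{q0, q1}| = 2.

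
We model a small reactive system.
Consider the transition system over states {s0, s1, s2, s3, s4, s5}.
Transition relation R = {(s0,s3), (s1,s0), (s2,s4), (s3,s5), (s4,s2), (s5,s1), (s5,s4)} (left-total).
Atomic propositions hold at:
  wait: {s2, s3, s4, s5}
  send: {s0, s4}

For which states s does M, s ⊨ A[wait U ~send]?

{s1, s2, s3, s4, s5}

Sat(~send) = {s1, s2, s3, s5}
A[wait U ~send]: least fixpoint, start Z0 = Sat(~send) = {s1, s2, s3, s5}, add states in Sat(wait) with every successor in Z. Z1 = {s1, s2, s3, s4, s5}; fixed.
Sat(A[wait U ~send]) = {s1, s2, s3, s4, s5}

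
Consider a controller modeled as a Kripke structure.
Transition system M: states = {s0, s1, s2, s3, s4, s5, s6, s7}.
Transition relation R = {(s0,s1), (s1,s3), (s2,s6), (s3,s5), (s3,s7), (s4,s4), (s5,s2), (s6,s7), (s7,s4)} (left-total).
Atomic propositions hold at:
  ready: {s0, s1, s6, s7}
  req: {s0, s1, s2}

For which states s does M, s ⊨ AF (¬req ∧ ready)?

Sat(¬req) = {s3, s4, s5, s6, s7}
Sat(¬req ∧ ready) = {s6, s7}
AF (¬req ∧ ready): least fixpoint, start Z0 = {s6, s7}, add states with every successor in Z. Z1 = {s2, s6, s7}; Z2 = {s2, s5, s6, s7}; Z3 = {s2, s3, s5, s6, s7}; Z4 = {s1, s2, s3, s5, s6, s7}; Z5 = {s0, s1, s2, s3, s5, s6, s7}; fixed.
Sat(AF (¬req ∧ ready)) = {s0, s1, s2, s3, s5, s6, s7}

{s0, s1, s2, s3, s5, s6, s7}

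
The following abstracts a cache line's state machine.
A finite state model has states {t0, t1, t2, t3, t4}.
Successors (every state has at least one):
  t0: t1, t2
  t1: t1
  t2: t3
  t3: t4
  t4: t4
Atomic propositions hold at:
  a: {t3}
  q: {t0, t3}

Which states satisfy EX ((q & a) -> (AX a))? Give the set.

{t0, t1, t3, t4}

Sat(q & a) = {t3}
Sat(AX a) = {s : every successor in {t3}} = {t2}
Sat((q & a) -> (AX a)) = {t0, t1, t2, t4}
Sat(EX ((q & a) -> (AX a))) = {s : some successor in {t0, t1, t2, t4}} = {t0, t1, t3, t4}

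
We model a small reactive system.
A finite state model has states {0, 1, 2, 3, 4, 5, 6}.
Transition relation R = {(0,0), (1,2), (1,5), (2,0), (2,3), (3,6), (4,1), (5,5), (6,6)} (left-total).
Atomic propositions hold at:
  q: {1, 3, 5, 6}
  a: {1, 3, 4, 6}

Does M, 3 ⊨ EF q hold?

Yes

EF q: least fixpoint, start Z0 = {1, 3, 5, 6}, add states with some successor in Z. Z1 = {1, 2, 3, 4, 5, 6}; fixed.
Sat(EF q) = {1, 2, 3, 4, 5, 6}
3 ∈ Sat(EF q) = {1, 2, 3, 4, 5, 6}, so the formula holds at 3.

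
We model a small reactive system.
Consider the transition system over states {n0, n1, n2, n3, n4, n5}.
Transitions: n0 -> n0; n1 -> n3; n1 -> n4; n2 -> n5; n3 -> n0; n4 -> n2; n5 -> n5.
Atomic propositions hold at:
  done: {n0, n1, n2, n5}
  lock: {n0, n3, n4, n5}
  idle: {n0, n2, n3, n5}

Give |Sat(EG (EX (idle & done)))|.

Sat(idle & done) = {n0, n2, n5}
Sat(EX (idle & done)) = {s : some successor in {n0, n2, n5}} = {n0, n2, n3, n4, n5}
EG (EX (idle & done)): greatest fixpoint, start Z0 = {n0, n2, n3, n4, n5}, keep only states in Sat with some successor in Z. Already a fixed point.
Sat(EG (EX (idle & done))) = {n0, n2, n3, n4, n5}
|Sat(EG (EX (idle & done)))| = |{n0, n2, n3, n4, n5}| = 5.

5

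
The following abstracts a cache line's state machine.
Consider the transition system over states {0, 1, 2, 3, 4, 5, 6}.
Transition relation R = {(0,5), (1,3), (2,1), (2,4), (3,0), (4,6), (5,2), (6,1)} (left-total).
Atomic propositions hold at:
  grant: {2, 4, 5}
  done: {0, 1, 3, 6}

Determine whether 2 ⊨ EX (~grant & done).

Yes

Sat(~grant) = {0, 1, 3, 6}
Sat(~grant & done) = {0, 1, 3, 6}
Sat(EX (~grant & done)) = {s : some successor in {0, 1, 3, 6}} = {1, 2, 3, 4, 6}
2 ∈ Sat(EX (~grant & done)) = {1, 2, 3, 4, 6}, so the formula holds at 2.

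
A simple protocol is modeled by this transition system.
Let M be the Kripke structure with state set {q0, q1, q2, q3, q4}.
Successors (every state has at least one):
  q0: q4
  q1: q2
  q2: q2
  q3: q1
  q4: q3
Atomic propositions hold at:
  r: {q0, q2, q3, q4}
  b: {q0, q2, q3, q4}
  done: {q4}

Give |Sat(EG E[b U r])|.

1

E[b U r]: least fixpoint, start Z0 = Sat(r) = {q0, q2, q3, q4}, add states in Sat(b) with some successor in Z. Already a fixed point.
Sat(E[b U r]) = {q0, q2, q3, q4}
EG E[b U r]: greatest fixpoint, start Z0 = {q0, q2, q3, q4}, keep only states in Sat with some successor in Z. Z1 = {q0, q2, q4}; Z2 = {q0, q2}; Z3 = {q2}; fixed.
Sat(EG E[b U r]) = {q2}
|Sat(EG E[b U r])| = |{q2}| = 1.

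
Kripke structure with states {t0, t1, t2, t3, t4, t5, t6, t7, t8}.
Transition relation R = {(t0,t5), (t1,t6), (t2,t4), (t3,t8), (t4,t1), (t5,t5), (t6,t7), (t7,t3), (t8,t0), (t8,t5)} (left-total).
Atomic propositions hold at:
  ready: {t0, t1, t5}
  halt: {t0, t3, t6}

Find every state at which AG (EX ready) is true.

Sat(EX ready) = {s : some successor in {t0, t1, t5}} = {t0, t4, t5, t8}
AG (EX ready): greatest fixpoint, start Z0 = {t0, t4, t5, t8}, keep only states in Sat with every successor in Z. Z1 = {t0, t5, t8}; fixed.
Sat(AG (EX ready)) = {t0, t5, t8}

{t0, t5, t8}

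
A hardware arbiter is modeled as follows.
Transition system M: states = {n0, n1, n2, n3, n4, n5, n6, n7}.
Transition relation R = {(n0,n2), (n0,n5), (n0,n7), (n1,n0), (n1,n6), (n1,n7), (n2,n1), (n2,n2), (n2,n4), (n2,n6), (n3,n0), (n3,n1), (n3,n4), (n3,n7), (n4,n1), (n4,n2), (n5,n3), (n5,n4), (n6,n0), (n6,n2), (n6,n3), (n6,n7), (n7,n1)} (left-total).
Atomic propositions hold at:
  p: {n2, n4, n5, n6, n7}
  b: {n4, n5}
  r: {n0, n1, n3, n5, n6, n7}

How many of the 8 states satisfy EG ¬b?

Sat(¬b) = {n0, n1, n2, n3, n6, n7}
EG ¬b: greatest fixpoint, start Z0 = {n0, n1, n2, n3, n6, n7}, keep only states in Sat with some successor in Z. Already a fixed point.
Sat(EG ¬b) = {n0, n1, n2, n3, n6, n7}
|Sat(EG ¬b)| = |{n0, n1, n2, n3, n6, n7}| = 6.

6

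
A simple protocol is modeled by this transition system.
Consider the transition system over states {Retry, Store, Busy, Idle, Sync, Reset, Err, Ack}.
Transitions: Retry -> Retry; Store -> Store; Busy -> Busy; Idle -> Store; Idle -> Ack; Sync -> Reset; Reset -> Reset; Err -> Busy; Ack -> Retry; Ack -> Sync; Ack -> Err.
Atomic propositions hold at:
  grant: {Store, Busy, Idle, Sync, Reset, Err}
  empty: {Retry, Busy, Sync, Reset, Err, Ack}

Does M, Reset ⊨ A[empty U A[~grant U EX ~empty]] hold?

No

Sat(~grant) = {Retry, Ack}
Sat(~empty) = {Store, Idle}
Sat(EX ~empty) = {s : some successor in {Store, Idle}} = {Store, Idle}
A[~grant U EX ~empty]: least fixpoint, start Z0 = Sat(EX ~empty) = {Store, Idle}, add states in Sat(~grant) with every successor in Z. Already a fixed point.
Sat(A[~grant U EX ~empty]) = {Store, Idle}
A[empty U A[~grant U EX ~empty]]: least fixpoint, start Z0 = Sat(A[~grant U EX ~empty]) = {Store, Idle}, add states in Sat(empty) with every successor in Z. Already a fixed point.
Sat(A[empty U A[~grant U EX ~empty]]) = {Store, Idle}
Reset ∉ Sat(A[empty U A[~grant U EX ~empty]]) = {Store, Idle}, so the formula does not hold at Reset.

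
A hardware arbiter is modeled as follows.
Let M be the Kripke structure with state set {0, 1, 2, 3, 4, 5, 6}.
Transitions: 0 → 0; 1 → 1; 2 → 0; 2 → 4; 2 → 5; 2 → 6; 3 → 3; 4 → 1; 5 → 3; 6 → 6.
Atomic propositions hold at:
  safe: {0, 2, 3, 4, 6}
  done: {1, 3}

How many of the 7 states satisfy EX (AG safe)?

5

AG safe: greatest fixpoint, start Z0 = {0, 2, 3, 4, 6}, keep only states in Sat with every successor in Z. Z1 = {0, 3, 6}; fixed.
Sat(AG safe) = {0, 3, 6}
Sat(EX (AG safe)) = {s : some successor in {0, 3, 6}} = {0, 2, 3, 5, 6}
|Sat(EX (AG safe))| = |{0, 2, 3, 5, 6}| = 5.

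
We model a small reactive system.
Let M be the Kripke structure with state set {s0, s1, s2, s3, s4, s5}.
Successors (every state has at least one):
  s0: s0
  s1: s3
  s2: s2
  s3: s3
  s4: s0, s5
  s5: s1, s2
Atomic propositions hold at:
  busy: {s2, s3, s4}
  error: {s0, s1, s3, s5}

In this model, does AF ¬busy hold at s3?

Sat(¬busy) = {s0, s1, s5}
AF ¬busy: least fixpoint, start Z0 = {s0, s1, s5}, add states with every successor in Z. Z1 = {s0, s1, s4, s5}; fixed.
Sat(AF ¬busy) = {s0, s1, s4, s5}
s3 ∉ Sat(AF ¬busy) = {s0, s1, s4, s5}, so the formula does not hold at s3.

No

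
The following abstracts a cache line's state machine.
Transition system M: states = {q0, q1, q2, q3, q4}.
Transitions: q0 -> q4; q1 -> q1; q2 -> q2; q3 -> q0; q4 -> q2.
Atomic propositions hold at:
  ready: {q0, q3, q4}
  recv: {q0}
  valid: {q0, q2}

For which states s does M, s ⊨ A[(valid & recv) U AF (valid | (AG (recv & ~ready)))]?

Sat(valid & recv) = {q0}
Sat(~ready) = {q1, q2}
Sat(recv & ~ready) = ∅
AG (recv & ~ready): greatest fixpoint, start Z0 = ∅, keep only states in Sat with every successor in Z. Already a fixed point.
Sat(AG (recv & ~ready)) = ∅
Sat(valid | (AG (recv & ~ready))) = {q0, q2}
AF (valid | (AG (recv & ~ready))): least fixpoint, start Z0 = {q0, q2}, add states with every successor in Z. Z1 = {q0, q2, q3, q4}; fixed.
Sat(AF (valid | (AG (recv & ~ready)))) = {q0, q2, q3, q4}
A[(valid & recv) U AF (valid | (AG (recv & ~ready)))]: least fixpoint, start Z0 = Sat(AF (valid | (AG (recv & ~ready)))) = {q0, q2, q3, q4}, add states in Sat(valid & recv) with every successor in Z. Already a fixed point.
Sat(A[(valid & recv) U AF (valid | (AG (recv & ~ready)))]) = {q0, q2, q3, q4}

{q0, q2, q3, q4}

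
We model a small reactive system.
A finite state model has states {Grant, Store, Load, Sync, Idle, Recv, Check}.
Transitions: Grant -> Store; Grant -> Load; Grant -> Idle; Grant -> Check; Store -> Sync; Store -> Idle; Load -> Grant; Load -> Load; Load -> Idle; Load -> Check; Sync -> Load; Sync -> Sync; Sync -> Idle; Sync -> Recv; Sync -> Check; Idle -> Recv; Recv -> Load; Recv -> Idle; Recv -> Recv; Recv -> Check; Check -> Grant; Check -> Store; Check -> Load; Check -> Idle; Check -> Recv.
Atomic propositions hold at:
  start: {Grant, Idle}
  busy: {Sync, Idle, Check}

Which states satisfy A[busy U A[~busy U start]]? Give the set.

Sat(~busy) = {Grant, Store, Load, Recv}
A[~busy U start]: least fixpoint, start Z0 = Sat(start) = {Grant, Idle}, add states in Sat(~busy) with every successor in Z. Already a fixed point.
Sat(A[~busy U start]) = {Grant, Idle}
A[busy U A[~busy U start]]: least fixpoint, start Z0 = Sat(A[~busy U start]) = {Grant, Idle}, add states in Sat(busy) with every successor in Z. Already a fixed point.
Sat(A[busy U A[~busy U start]]) = {Grant, Idle}

{Grant, Idle}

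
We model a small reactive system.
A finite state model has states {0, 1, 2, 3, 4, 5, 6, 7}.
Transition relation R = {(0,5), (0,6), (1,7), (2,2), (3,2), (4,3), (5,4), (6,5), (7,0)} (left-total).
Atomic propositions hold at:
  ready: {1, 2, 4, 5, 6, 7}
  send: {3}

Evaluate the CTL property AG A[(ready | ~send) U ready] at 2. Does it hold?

Sat(~send) = {0, 1, 2, 4, 5, 6, 7}
Sat(ready | ~send) = {0, 1, 2, 4, 5, 6, 7}
A[(ready | ~send) U ready]: least fixpoint, start Z0 = Sat(ready) = {1, 2, 4, 5, 6, 7}, add states in Sat(ready | ~send) with every successor in Z. Z1 = {0, 1, 2, 4, 5, 6, 7}; fixed.
Sat(A[(ready | ~send) U ready]) = {0, 1, 2, 4, 5, 6, 7}
AG A[(ready | ~send) U ready]: greatest fixpoint, start Z0 = {0, 1, 2, 4, 5, 6, 7}, keep only states in Sat with every successor in Z. Z1 = {0, 1, 2, 5, 6, 7}; Z2 = {0, 1, 2, 6, 7}; Z3 = {1, 2, 7}; Z4 = {1, 2}; Z5 = {2}; fixed.
Sat(AG A[(ready | ~send) U ready]) = {2}
2 ∈ Sat(AG A[(ready | ~send) U ready]) = {2}, so the formula holds at 2.

Yes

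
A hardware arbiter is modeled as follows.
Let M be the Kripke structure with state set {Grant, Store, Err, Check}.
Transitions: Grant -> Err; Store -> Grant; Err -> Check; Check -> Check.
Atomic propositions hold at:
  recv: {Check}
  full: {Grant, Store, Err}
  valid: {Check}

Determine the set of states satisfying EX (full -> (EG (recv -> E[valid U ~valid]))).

{Err, Check}

Sat(~valid) = {Grant, Store, Err}
E[valid U ~valid]: least fixpoint, start Z0 = Sat(~valid) = {Grant, Store, Err}, add states in Sat(valid) with some successor in Z. Already a fixed point.
Sat(E[valid U ~valid]) = {Grant, Store, Err}
Sat(recv -> E[valid U ~valid]) = {Grant, Store, Err}
EG (recv -> E[valid U ~valid]): greatest fixpoint, start Z0 = {Grant, Store, Err}, keep only states in Sat with some successor in Z. Z1 = {Grant, Store}; Z2 = {Store}; Z3 = ∅; fixed.
Sat(EG (recv -> E[valid U ~valid])) = ∅
Sat(full -> (EG (recv -> E[valid U ~valid]))) = {Check}
Sat(EX (full -> (EG (recv -> E[valid U ~valid])))) = {s : some successor in {Check}} = {Err, Check}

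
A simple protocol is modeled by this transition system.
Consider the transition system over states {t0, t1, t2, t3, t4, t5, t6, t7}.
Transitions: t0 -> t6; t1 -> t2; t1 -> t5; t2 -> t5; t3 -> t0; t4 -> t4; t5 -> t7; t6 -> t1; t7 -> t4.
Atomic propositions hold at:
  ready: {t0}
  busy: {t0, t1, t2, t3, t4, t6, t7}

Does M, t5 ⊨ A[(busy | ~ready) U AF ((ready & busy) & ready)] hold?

No

Sat(~ready) = {t1, t2, t3, t4, t5, t6, t7}
Sat(busy | ~ready) = {t0, t1, t2, t3, t4, t5, t6, t7}
Sat(ready & busy) = {t0}
Sat((ready & busy) & ready) = {t0}
AF ((ready & busy) & ready): least fixpoint, start Z0 = {t0}, add states with every successor in Z. Z1 = {t0, t3}; fixed.
Sat(AF ((ready & busy) & ready)) = {t0, t3}
A[(busy | ~ready) U AF ((ready & busy) & ready)]: least fixpoint, start Z0 = Sat(AF ((ready & busy) & ready)) = {t0, t3}, add states in Sat(busy | ~ready) with every successor in Z. Already a fixed point.
Sat(A[(busy | ~ready) U AF ((ready & busy) & ready)]) = {t0, t3}
t5 ∉ Sat(A[(busy | ~ready) U AF ((ready & busy) & ready)]) = {t0, t3}, so the formula does not hold at t5.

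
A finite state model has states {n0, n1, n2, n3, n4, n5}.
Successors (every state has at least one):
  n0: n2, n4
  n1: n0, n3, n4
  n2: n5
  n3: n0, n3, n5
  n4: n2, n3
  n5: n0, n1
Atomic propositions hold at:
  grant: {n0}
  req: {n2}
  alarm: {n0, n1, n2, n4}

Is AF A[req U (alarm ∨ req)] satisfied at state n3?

No

Sat(alarm ∨ req) = {n0, n1, n2, n4}
A[req U (alarm ∨ req)]: least fixpoint, start Z0 = Sat((alarm ∨ req)) = {n0, n1, n2, n4}, add states in Sat(req) with every successor in Z. Already a fixed point.
Sat(A[req U (alarm ∨ req)]) = {n0, n1, n2, n4}
AF A[req U (alarm ∨ req)]: least fixpoint, start Z0 = {n0, n1, n2, n4}, add states with every successor in Z. Z1 = {n0, n1, n2, n4, n5}; fixed.
Sat(AF A[req U (alarm ∨ req)]) = {n0, n1, n2, n4, n5}
n3 ∉ Sat(AF A[req U (alarm ∨ req)]) = {n0, n1, n2, n4, n5}, so the formula does not hold at n3.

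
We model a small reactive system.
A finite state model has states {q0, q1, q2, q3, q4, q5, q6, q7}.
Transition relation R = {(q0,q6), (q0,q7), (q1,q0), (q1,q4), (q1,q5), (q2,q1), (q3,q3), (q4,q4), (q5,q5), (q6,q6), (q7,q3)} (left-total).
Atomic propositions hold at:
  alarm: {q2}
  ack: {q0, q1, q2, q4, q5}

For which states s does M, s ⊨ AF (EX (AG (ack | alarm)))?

{q1, q2, q4, q5}

Sat(ack | alarm) = {q0, q1, q2, q4, q5}
AG (ack | alarm): greatest fixpoint, start Z0 = {q0, q1, q2, q4, q5}, keep only states in Sat with every successor in Z. Z1 = {q1, q2, q4, q5}; Z2 = {q2, q4, q5}; Z3 = {q4, q5}; fixed.
Sat(AG (ack | alarm)) = {q4, q5}
Sat(EX (AG (ack | alarm))) = {s : some successor in {q4, q5}} = {q1, q4, q5}
AF (EX (AG (ack | alarm))): least fixpoint, start Z0 = {q1, q4, q5}, add states with every successor in Z. Z1 = {q1, q2, q4, q5}; fixed.
Sat(AF (EX (AG (ack | alarm)))) = {q1, q2, q4, q5}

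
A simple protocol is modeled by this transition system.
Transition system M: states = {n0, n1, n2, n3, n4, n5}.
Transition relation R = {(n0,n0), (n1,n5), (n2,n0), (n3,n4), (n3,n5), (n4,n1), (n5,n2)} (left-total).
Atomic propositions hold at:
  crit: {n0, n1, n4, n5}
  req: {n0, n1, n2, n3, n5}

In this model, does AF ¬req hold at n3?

Sat(¬req) = {n4}
AF ¬req: least fixpoint, start Z0 = {n4}, add states with every successor in Z. Already a fixed point.
Sat(AF ¬req) = {n4}
n3 ∉ Sat(AF ¬req) = {n4}, so the formula does not hold at n3.

No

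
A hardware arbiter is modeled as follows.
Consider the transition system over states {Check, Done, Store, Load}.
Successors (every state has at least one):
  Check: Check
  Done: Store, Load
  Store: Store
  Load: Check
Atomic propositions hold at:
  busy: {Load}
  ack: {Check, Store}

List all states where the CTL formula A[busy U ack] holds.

A[busy U ack]: least fixpoint, start Z0 = Sat(ack) = {Check, Store}, add states in Sat(busy) with every successor in Z. Z1 = {Check, Store, Load}; fixed.
Sat(A[busy U ack]) = {Check, Store, Load}

{Check, Store, Load}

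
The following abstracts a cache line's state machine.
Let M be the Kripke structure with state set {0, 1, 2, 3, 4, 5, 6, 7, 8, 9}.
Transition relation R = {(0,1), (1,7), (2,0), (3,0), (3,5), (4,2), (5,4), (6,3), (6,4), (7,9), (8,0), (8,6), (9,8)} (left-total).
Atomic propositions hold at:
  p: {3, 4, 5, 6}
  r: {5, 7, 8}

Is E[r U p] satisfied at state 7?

No

E[r U p]: least fixpoint, start Z0 = Sat(p) = {3, 4, 5, 6}, add states in Sat(r) with some successor in Z. Z1 = {3, 4, 5, 6, 8}; fixed.
Sat(E[r U p]) = {3, 4, 5, 6, 8}
7 ∉ Sat(E[r U p]) = {3, 4, 5, 6, 8}, so the formula does not hold at 7.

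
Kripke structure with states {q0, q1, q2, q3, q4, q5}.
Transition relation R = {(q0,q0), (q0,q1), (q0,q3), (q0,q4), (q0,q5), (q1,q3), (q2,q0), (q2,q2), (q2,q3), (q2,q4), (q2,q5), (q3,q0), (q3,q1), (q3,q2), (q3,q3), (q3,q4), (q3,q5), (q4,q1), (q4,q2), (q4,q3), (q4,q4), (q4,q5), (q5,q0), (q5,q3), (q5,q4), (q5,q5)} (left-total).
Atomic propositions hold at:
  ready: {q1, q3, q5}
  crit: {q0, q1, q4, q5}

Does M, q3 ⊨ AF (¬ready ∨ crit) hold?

Sat(¬ready) = {q0, q2, q4}
Sat(¬ready ∨ crit) = {q0, q1, q2, q4, q5}
AF (¬ready ∨ crit): least fixpoint, start Z0 = {q0, q1, q2, q4, q5}, add states with every successor in Z. Already a fixed point.
Sat(AF (¬ready ∨ crit)) = {q0, q1, q2, q4, q5}
q3 ∉ Sat(AF (¬ready ∨ crit)) = {q0, q1, q2, q4, q5}, so the formula does not hold at q3.

No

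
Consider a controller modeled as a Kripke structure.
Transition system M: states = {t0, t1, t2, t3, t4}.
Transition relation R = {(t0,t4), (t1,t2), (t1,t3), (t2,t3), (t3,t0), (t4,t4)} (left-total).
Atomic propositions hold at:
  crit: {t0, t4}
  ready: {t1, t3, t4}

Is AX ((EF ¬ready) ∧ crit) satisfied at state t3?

Yes

Sat(¬ready) = {t0, t2}
EF ¬ready: least fixpoint, start Z0 = {t0, t2}, add states with some successor in Z. Z1 = {t0, t1, t2, t3}; fixed.
Sat(EF ¬ready) = {t0, t1, t2, t3}
Sat((EF ¬ready) ∧ crit) = {t0}
Sat(AX ((EF ¬ready) ∧ crit)) = {s : every successor in {t0}} = {t3}
t3 ∈ Sat(AX ((EF ¬ready) ∧ crit)) = {t3}, so the formula holds at t3.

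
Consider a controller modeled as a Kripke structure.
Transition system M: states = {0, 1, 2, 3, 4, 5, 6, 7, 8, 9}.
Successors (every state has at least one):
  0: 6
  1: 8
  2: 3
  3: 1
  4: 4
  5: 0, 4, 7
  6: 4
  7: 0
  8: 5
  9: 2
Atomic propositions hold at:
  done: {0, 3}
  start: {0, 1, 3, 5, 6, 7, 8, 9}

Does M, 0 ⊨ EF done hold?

Yes

EF done: least fixpoint, start Z0 = {0, 3}, add states with some successor in Z. Z1 = {0, 2, 3, 5, 7}; Z2 = {0, 2, 3, 5, 7, 8, 9}; Z3 = {0, 1, 2, 3, 5, 7, 8, 9}; fixed.
Sat(EF done) = {0, 1, 2, 3, 5, 7, 8, 9}
0 ∈ Sat(EF done) = {0, 1, 2, 3, 5, 7, 8, 9}, so the formula holds at 0.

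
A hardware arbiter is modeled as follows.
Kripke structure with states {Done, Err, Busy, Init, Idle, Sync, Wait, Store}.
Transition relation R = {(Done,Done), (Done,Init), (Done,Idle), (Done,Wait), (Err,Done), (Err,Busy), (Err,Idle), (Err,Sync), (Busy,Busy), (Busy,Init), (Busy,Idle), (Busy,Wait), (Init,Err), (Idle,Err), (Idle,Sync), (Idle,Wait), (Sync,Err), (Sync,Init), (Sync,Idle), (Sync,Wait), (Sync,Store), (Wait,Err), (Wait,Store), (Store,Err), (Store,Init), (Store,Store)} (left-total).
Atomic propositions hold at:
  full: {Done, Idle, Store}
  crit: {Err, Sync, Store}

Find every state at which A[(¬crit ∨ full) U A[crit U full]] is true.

Sat(¬crit) = {Done, Busy, Init, Idle, Wait}
Sat(¬crit ∨ full) = {Done, Busy, Init, Idle, Wait, Store}
A[crit U full]: least fixpoint, start Z0 = Sat(full) = {Done, Idle, Store}, add states in Sat(crit) with every successor in Z. Already a fixed point.
Sat(A[crit U full]) = {Done, Idle, Store}
A[(¬crit ∨ full) U A[crit U full]]: least fixpoint, start Z0 = Sat(A[crit U full]) = {Done, Idle, Store}, add states in Sat(¬crit ∨ full) with every successor in Z. Already a fixed point.
Sat(A[(¬crit ∨ full) U A[crit U full]]) = {Done, Idle, Store}

{Done, Idle, Store}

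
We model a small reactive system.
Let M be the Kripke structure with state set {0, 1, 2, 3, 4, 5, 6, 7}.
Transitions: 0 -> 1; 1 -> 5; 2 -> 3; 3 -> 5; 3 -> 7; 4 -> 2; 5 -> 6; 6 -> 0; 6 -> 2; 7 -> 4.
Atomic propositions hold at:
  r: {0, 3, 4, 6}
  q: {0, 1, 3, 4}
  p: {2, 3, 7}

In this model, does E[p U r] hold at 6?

E[p U r]: least fixpoint, start Z0 = Sat(r) = {0, 3, 4, 6}, add states in Sat(p) with some successor in Z. Z1 = {0, 2, 3, 4, 6, 7}; fixed.
Sat(E[p U r]) = {0, 2, 3, 4, 6, 7}
6 ∈ Sat(E[p U r]) = {0, 2, 3, 4, 6, 7}, so the formula holds at 6.

Yes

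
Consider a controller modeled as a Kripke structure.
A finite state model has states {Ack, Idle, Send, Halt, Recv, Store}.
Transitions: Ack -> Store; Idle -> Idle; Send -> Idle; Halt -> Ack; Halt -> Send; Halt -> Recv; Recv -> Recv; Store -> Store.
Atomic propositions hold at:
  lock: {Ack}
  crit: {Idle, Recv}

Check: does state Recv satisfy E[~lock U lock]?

Sat(~lock) = {Idle, Send, Halt, Recv, Store}
E[~lock U lock]: least fixpoint, start Z0 = Sat(lock) = {Ack}, add states in Sat(~lock) with some successor in Z. Z1 = {Ack, Halt}; fixed.
Sat(E[~lock U lock]) = {Ack, Halt}
Recv ∉ Sat(E[~lock U lock]) = {Ack, Halt}, so the formula does not hold at Recv.

No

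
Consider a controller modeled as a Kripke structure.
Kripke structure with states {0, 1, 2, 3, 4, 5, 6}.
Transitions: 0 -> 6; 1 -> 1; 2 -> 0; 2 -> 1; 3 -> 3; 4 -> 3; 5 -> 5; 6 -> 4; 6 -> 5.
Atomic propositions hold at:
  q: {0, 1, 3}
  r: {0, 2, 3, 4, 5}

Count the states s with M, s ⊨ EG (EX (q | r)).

Sat(q | r) = {0, 1, 2, 3, 4, 5}
Sat(EX (q | r)) = {s : some successor in {0, 1, 2, 3, 4, 5}} = {1, 2, 3, 4, 5, 6}
EG (EX (q | r)): greatest fixpoint, start Z0 = {1, 2, 3, 4, 5, 6}, keep only states in Sat with some successor in Z. Already a fixed point.
Sat(EG (EX (q | r))) = {1, 2, 3, 4, 5, 6}
|Sat(EG (EX (q | r)))| = |{1, 2, 3, 4, 5, 6}| = 6.

6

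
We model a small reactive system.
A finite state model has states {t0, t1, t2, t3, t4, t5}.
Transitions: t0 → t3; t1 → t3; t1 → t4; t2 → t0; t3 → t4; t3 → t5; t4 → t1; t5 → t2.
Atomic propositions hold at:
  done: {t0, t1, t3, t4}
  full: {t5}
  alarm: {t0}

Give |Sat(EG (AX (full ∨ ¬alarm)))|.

4

Sat(¬alarm) = {t1, t2, t3, t4, t5}
Sat(full ∨ ¬alarm) = {t1, t2, t3, t4, t5}
Sat(AX (full ∨ ¬alarm)) = {s : every successor in {t1, t2, t3, t4, t5}} = {t0, t1, t3, t4, t5}
EG (AX (full ∨ ¬alarm)): greatest fixpoint, start Z0 = {t0, t1, t3, t4, t5}, keep only states in Sat with some successor in Z. Z1 = {t0, t1, t3, t4}; fixed.
Sat(EG (AX (full ∨ ¬alarm))) = {t0, t1, t3, t4}
|Sat(EG (AX (full ∨ ¬alarm)))| = |{t0, t1, t3, t4}| = 4.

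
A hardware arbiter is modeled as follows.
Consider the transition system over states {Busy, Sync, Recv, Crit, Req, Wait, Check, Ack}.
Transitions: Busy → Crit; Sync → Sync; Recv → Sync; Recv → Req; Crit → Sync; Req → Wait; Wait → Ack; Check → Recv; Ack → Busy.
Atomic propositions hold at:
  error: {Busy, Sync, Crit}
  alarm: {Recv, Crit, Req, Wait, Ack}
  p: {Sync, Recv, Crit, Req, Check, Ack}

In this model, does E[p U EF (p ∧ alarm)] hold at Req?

Sat(p ∧ alarm) = {Recv, Crit, Req, Ack}
EF (p ∧ alarm): least fixpoint, start Z0 = {Recv, Crit, Req, Ack}, add states with some successor in Z. Z1 = {Busy, Recv, Crit, Req, Wait, Check, Ack}; fixed.
Sat(EF (p ∧ alarm)) = {Busy, Recv, Crit, Req, Wait, Check, Ack}
E[p U EF (p ∧ alarm)]: least fixpoint, start Z0 = Sat(EF (p ∧ alarm)) = {Busy, Recv, Crit, Req, Wait, Check, Ack}, add states in Sat(p) with some successor in Z. Already a fixed point.
Sat(E[p U EF (p ∧ alarm)]) = {Busy, Recv, Crit, Req, Wait, Check, Ack}
Req ∈ Sat(E[p U EF (p ∧ alarm)]) = {Busy, Recv, Crit, Req, Wait, Check, Ack}, so the formula holds at Req.

Yes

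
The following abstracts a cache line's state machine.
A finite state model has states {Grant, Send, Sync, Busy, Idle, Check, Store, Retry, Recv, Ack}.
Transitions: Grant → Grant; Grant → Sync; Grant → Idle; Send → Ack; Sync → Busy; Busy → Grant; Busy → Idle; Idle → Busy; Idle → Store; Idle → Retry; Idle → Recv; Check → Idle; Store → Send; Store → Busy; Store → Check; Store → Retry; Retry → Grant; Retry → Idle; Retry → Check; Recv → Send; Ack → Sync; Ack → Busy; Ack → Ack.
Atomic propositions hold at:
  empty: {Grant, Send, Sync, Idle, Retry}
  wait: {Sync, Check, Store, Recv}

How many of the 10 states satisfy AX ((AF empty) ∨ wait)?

8

AF empty: least fixpoint, start Z0 = {Grant, Send, Sync, Idle, Retry}, add states with every successor in Z. Z1 = {Grant, Send, Sync, Busy, Idle, Check, Retry, Recv}; Z2 = {Grant, Send, Sync, Busy, Idle, Check, Store, Retry, Recv}; fixed.
Sat(AF empty) = {Grant, Send, Sync, Busy, Idle, Check, Store, Retry, Recv}
Sat((AF empty) ∨ wait) = {Grant, Send, Sync, Busy, Idle, Check, Store, Retry, Recv}
Sat(AX ((AF empty) ∨ wait)) = {s : every successor in {Grant, Send, Sync, Busy, Idle, Check, Store, Retry, Recv}} = {Grant, Sync, Busy, Idle, Check, Store, Retry, Recv}
|Sat(AX ((AF empty) ∨ wait))| = |{Grant, Sync, Busy, Idle, Check, Store, Retry, Recv}| = 8.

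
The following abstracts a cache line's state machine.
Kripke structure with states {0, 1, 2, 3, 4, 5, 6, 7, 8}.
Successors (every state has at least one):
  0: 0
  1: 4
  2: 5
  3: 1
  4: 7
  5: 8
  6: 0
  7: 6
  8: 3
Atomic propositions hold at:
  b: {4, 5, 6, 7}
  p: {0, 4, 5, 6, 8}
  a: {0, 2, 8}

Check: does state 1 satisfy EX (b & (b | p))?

Yes

Sat(b | p) = {0, 4, 5, 6, 7, 8}
Sat(b & (b | p)) = {4, 5, 6, 7}
Sat(EX (b & (b | p))) = {s : some successor in {4, 5, 6, 7}} = {1, 2, 4, 7}
1 ∈ Sat(EX (b & (b | p))) = {1, 2, 4, 7}, so the formula holds at 1.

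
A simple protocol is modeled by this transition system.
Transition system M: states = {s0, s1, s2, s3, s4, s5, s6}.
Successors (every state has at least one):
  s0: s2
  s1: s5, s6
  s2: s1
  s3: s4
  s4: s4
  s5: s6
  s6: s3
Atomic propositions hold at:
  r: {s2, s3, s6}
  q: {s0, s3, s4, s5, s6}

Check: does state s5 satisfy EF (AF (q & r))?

Yes

Sat(q & r) = {s3, s6}
AF (q & r): least fixpoint, start Z0 = {s3, s6}, add states with every successor in Z. Z1 = {s3, s5, s6}; Z2 = {s1, s3, s5, s6}; Z3 = {s1, s2, s3, s5, s6}; Z4 = {s0, s1, s2, s3, s5, s6}; fixed.
Sat(AF (q & r)) = {s0, s1, s2, s3, s5, s6}
EF (AF (q & r)): least fixpoint, start Z0 = {s0, s1, s2, s3, s5, s6}, add states with some successor in Z. Already a fixed point.
Sat(EF (AF (q & r))) = {s0, s1, s2, s3, s5, s6}
s5 ∈ Sat(EF (AF (q & r))) = {s0, s1, s2, s3, s5, s6}, so the formula holds at s5.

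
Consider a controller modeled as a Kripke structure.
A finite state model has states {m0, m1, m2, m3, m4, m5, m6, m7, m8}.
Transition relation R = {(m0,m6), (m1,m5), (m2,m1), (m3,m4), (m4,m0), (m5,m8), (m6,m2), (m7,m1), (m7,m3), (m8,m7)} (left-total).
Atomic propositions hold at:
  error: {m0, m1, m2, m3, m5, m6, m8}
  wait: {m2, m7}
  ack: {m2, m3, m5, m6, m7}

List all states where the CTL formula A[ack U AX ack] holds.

Sat(AX ack) = {s : every successor in {m2, m3, m5, m6, m7}} = {m0, m1, m6, m8}
A[ack U AX ack]: least fixpoint, start Z0 = Sat(AX ack) = {m0, m1, m6, m8}, add states in Sat(ack) with every successor in Z. Z1 = {m0, m1, m2, m5, m6, m8}; fixed.
Sat(A[ack U AX ack]) = {m0, m1, m2, m5, m6, m8}

{m0, m1, m2, m5, m6, m8}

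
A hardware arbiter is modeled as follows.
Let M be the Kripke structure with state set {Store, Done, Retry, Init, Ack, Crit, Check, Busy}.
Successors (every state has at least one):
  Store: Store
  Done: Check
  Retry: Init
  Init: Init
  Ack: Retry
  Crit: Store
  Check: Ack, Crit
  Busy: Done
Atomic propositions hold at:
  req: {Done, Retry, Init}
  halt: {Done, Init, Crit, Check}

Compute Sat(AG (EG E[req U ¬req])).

Sat(¬req) = {Store, Ack, Crit, Check, Busy}
E[req U ¬req]: least fixpoint, start Z0 = Sat(¬req) = {Store, Ack, Crit, Check, Busy}, add states in Sat(req) with some successor in Z. Z1 = {Store, Done, Ack, Crit, Check, Busy}; fixed.
Sat(E[req U ¬req]) = {Store, Done, Ack, Crit, Check, Busy}
EG E[req U ¬req]: greatest fixpoint, start Z0 = {Store, Done, Ack, Crit, Check, Busy}, keep only states in Sat with some successor in Z. Z1 = {Store, Done, Crit, Check, Busy}; fixed.
Sat(EG E[req U ¬req]) = {Store, Done, Crit, Check, Busy}
AG (EG E[req U ¬req]): greatest fixpoint, start Z0 = {Store, Done, Crit, Check, Busy}, keep only states in Sat with every successor in Z. Z1 = {Store, Done, Crit, Busy}; Z2 = {Store, Crit, Busy}; Z3 = {Store, Crit}; fixed.
Sat(AG (EG E[req U ¬req])) = {Store, Crit}

{Store, Crit}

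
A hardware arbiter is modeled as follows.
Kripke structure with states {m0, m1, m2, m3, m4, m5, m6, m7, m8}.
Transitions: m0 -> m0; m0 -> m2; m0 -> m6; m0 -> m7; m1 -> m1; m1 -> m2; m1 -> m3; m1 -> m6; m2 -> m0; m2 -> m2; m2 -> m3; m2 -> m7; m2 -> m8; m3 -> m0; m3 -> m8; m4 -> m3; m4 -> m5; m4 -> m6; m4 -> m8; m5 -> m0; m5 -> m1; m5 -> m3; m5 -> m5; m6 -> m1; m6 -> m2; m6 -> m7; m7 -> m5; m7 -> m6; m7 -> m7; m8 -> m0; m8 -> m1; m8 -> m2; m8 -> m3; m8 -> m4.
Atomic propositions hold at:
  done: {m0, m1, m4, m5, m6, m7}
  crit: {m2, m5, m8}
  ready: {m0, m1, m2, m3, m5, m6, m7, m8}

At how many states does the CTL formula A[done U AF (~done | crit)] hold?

4

Sat(~done) = {m2, m3, m8}
Sat(~done | crit) = {m2, m3, m5, m8}
AF (~done | crit): least fixpoint, start Z0 = {m2, m3, m5, m8}, add states with every successor in Z. Already a fixed point.
Sat(AF (~done | crit)) = {m2, m3, m5, m8}
A[done U AF (~done | crit)]: least fixpoint, start Z0 = Sat(AF (~done | crit)) = {m2, m3, m5, m8}, add states in Sat(done) with every successor in Z. Already a fixed point.
Sat(A[done U AF (~done | crit)]) = {m2, m3, m5, m8}
|Sat(A[done U AF (~done | crit)])| = |{m2, m3, m5, m8}| = 4.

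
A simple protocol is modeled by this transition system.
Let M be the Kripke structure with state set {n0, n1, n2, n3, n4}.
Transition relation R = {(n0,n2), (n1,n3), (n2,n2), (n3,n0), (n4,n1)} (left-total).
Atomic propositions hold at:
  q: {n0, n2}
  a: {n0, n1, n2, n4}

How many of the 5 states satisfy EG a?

2

EG a: greatest fixpoint, start Z0 = {n0, n1, n2, n4}, keep only states in Sat with some successor in Z. Z1 = {n0, n2, n4}; Z2 = {n0, n2}; fixed.
Sat(EG a) = {n0, n2}
|Sat(EG a)| = |{n0, n2}| = 2.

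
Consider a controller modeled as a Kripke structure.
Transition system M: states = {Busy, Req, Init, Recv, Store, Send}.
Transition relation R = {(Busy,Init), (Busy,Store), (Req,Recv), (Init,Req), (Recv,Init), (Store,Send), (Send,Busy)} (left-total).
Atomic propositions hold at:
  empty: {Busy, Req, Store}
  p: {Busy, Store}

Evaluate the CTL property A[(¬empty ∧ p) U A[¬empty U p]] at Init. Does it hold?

No

Sat(¬empty) = {Init, Recv, Send}
Sat(¬empty ∧ p) = ∅
A[¬empty U p]: least fixpoint, start Z0 = Sat(p) = {Busy, Store}, add states in Sat(¬empty) with every successor in Z. Z1 = {Busy, Store, Send}; fixed.
Sat(A[¬empty U p]) = {Busy, Store, Send}
A[(¬empty ∧ p) U A[¬empty U p]]: least fixpoint, start Z0 = Sat(A[¬empty U p]) = {Busy, Store, Send}, add states in Sat(¬empty ∧ p) with every successor in Z. Already a fixed point.
Sat(A[(¬empty ∧ p) U A[¬empty U p]]) = {Busy, Store, Send}
Init ∉ Sat(A[(¬empty ∧ p) U A[¬empty U p]]) = {Busy, Store, Send}, so the formula does not hold at Init.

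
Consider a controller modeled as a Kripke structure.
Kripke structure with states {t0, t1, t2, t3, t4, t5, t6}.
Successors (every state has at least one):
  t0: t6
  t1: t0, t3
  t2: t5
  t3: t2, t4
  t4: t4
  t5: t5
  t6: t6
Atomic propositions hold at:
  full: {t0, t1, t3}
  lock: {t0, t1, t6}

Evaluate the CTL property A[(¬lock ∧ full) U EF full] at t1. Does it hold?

Yes

Sat(¬lock) = {t2, t3, t4, t5}
Sat(¬lock ∧ full) = {t3}
EF full: least fixpoint, start Z0 = {t0, t1, t3}, add states with some successor in Z. Already a fixed point.
Sat(EF full) = {t0, t1, t3}
A[(¬lock ∧ full) U EF full]: least fixpoint, start Z0 = Sat(EF full) = {t0, t1, t3}, add states in Sat(¬lock ∧ full) with every successor in Z. Already a fixed point.
Sat(A[(¬lock ∧ full) U EF full]) = {t0, t1, t3}
t1 ∈ Sat(A[(¬lock ∧ full) U EF full]) = {t0, t1, t3}, so the formula holds at t1.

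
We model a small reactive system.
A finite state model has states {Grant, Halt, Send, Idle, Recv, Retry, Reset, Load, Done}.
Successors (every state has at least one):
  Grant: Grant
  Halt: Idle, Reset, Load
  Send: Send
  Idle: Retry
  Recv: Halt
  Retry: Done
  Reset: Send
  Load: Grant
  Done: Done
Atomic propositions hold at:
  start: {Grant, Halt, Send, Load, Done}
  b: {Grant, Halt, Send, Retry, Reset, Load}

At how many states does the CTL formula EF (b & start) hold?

6

Sat(b & start) = {Grant, Halt, Send, Load}
EF (b & start): least fixpoint, start Z0 = {Grant, Halt, Send, Load}, add states with some successor in Z. Z1 = {Grant, Halt, Send, Recv, Reset, Load}; fixed.
Sat(EF (b & start)) = {Grant, Halt, Send, Recv, Reset, Load}
|Sat(EF (b & start))| = |{Grant, Halt, Send, Recv, Reset, Load}| = 6.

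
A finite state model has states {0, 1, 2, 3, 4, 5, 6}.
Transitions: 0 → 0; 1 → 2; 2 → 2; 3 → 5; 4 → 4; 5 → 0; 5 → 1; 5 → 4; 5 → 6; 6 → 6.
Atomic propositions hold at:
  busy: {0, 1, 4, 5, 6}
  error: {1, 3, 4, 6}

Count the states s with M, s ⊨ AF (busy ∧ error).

3

Sat(busy ∧ error) = {1, 4, 6}
AF (busy ∧ error): least fixpoint, start Z0 = {1, 4, 6}, add states with every successor in Z. Already a fixed point.
Sat(AF (busy ∧ error)) = {1, 4, 6}
|Sat(AF (busy ∧ error))| = |{1, 4, 6}| = 3.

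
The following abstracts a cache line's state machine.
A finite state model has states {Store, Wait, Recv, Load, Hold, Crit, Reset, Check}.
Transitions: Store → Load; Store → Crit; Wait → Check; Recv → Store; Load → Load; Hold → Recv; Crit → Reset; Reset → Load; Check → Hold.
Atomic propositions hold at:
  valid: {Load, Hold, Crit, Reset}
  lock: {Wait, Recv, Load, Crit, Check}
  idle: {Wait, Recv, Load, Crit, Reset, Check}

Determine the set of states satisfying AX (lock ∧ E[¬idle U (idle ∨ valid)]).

{Store, Wait, Load, Hold, Reset}

Sat(¬idle) = {Store, Hold}
Sat(idle ∨ valid) = {Wait, Recv, Load, Hold, Crit, Reset, Check}
E[¬idle U (idle ∨ valid)]: least fixpoint, start Z0 = Sat((idle ∨ valid)) = {Wait, Recv, Load, Hold, Crit, Reset, Check}, add states in Sat(¬idle) with some successor in Z. Z1 = {Store, Wait, Recv, Load, Hold, Crit, Reset, Check}; fixed.
Sat(E[¬idle U (idle ∨ valid)]) = {Store, Wait, Recv, Load, Hold, Crit, Reset, Check}
Sat(lock ∧ E[¬idle U (idle ∨ valid)]) = {Wait, Recv, Load, Crit, Check}
Sat(AX (lock ∧ E[¬idle U (idle ∨ valid)])) = {s : every successor in {Wait, Recv, Load, Crit, Check}} = {Store, Wait, Load, Hold, Reset}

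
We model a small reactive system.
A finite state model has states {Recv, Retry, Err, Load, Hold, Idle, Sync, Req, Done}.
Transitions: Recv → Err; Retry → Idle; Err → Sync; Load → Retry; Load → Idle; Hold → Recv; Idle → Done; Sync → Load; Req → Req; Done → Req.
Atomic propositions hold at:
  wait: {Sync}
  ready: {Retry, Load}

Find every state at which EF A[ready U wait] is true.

A[ready U wait]: least fixpoint, start Z0 = Sat(wait) = {Sync}, add states in Sat(ready) with every successor in Z. Already a fixed point.
Sat(A[ready U wait]) = {Sync}
EF A[ready U wait]: least fixpoint, start Z0 = {Sync}, add states with some successor in Z. Z1 = {Err, Sync}; Z2 = {Recv, Err, Sync}; Z3 = {Recv, Err, Hold, Sync}; fixed.
Sat(EF A[ready U wait]) = {Recv, Err, Hold, Sync}

{Recv, Err, Hold, Sync}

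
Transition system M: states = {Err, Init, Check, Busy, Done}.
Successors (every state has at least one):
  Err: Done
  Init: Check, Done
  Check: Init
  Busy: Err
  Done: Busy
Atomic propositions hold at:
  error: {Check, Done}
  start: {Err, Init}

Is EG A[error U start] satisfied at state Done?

No

A[error U start]: least fixpoint, start Z0 = Sat(start) = {Err, Init}, add states in Sat(error) with every successor in Z. Z1 = {Err, Init, Check}; fixed.
Sat(A[error U start]) = {Err, Init, Check}
EG A[error U start]: greatest fixpoint, start Z0 = {Err, Init, Check}, keep only states in Sat with some successor in Z. Z1 = {Init, Check}; fixed.
Sat(EG A[error U start]) = {Init, Check}
Done ∉ Sat(EG A[error U start]) = {Init, Check}, so the formula does not hold at Done.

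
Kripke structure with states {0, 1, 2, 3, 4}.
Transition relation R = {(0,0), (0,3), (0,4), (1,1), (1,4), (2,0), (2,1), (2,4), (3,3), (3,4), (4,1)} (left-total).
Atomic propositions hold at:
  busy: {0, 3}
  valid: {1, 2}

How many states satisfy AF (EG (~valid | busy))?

Sat(~valid) = {0, 3, 4}
Sat(~valid | busy) = {0, 3, 4}
EG (~valid | busy): greatest fixpoint, start Z0 = {0, 3, 4}, keep only states in Sat with some successor in Z. Z1 = {0, 3}; fixed.
Sat(EG (~valid | busy)) = {0, 3}
AF (EG (~valid | busy)): least fixpoint, start Z0 = {0, 3}, add states with every successor in Z. Already a fixed point.
Sat(AF (EG (~valid | busy))) = {0, 3}
|Sat(AF (EG (~valid | busy)))| = |{0, 3}| = 2.

2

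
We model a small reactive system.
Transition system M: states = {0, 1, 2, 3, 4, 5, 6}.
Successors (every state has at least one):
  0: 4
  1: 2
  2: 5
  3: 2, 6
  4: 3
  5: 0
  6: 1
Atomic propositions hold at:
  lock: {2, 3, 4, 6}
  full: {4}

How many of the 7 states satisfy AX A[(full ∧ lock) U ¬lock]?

3

Sat(full ∧ lock) = {4}
Sat(¬lock) = {0, 1, 5}
A[(full ∧ lock) U ¬lock]: least fixpoint, start Z0 = Sat(¬lock) = {0, 1, 5}, add states in Sat(full ∧ lock) with every successor in Z. Already a fixed point.
Sat(A[(full ∧ lock) U ¬lock]) = {0, 1, 5}
Sat(AX A[(full ∧ lock) U ¬lock]) = {s : every successor in {0, 1, 5}} = {2, 5, 6}
|Sat(AX A[(full ∧ lock) U ¬lock])| = |{2, 5, 6}| = 3.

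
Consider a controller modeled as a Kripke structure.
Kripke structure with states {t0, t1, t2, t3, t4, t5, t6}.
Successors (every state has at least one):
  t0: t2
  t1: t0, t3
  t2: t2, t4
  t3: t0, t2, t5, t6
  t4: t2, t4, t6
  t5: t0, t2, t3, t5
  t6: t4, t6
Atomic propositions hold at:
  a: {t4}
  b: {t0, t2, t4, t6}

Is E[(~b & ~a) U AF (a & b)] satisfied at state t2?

Sat(~b) = {t1, t3, t5}
Sat(~a) = {t0, t1, t2, t3, t5, t6}
Sat(~b & ~a) = {t1, t3, t5}
Sat(a & b) = {t4}
AF (a & b): least fixpoint, start Z0 = {t4}, add states with every successor in Z. Already a fixed point.
Sat(AF (a & b)) = {t4}
E[(~b & ~a) U AF (a & b)]: least fixpoint, start Z0 = Sat(AF (a & b)) = {t4}, add states in Sat(~b & ~a) with some successor in Z. Already a fixed point.
Sat(E[(~b & ~a) U AF (a & b)]) = {t4}
t2 ∉ Sat(E[(~b & ~a) U AF (a & b)]) = {t4}, so the formula does not hold at t2.

No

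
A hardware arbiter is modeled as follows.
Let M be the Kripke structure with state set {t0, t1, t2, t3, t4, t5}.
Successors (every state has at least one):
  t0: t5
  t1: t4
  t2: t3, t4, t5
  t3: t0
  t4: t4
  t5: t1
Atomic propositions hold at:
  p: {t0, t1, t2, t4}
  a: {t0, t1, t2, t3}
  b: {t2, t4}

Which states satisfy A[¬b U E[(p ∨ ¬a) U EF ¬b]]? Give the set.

Sat(¬b) = {t0, t1, t3, t5}
Sat(¬a) = {t4, t5}
Sat(p ∨ ¬a) = {t0, t1, t2, t4, t5}
EF ¬b: least fixpoint, start Z0 = {t0, t1, t3, t5}, add states with some successor in Z. Z1 = {t0, t1, t2, t3, t5}; fixed.
Sat(EF ¬b) = {t0, t1, t2, t3, t5}
E[(p ∨ ¬a) U EF ¬b]: least fixpoint, start Z0 = Sat(EF ¬b) = {t0, t1, t2, t3, t5}, add states in Sat(p ∨ ¬a) with some successor in Z. Already a fixed point.
Sat(E[(p ∨ ¬a) U EF ¬b]) = {t0, t1, t2, t3, t5}
A[¬b U E[(p ∨ ¬a) U EF ¬b]]: least fixpoint, start Z0 = Sat(E[(p ∨ ¬a) U EF ¬b]) = {t0, t1, t2, t3, t5}, add states in Sat(¬b) with every successor in Z. Already a fixed point.
Sat(A[¬b U E[(p ∨ ¬a) U EF ¬b]]) = {t0, t1, t2, t3, t5}

{t0, t1, t2, t3, t5}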